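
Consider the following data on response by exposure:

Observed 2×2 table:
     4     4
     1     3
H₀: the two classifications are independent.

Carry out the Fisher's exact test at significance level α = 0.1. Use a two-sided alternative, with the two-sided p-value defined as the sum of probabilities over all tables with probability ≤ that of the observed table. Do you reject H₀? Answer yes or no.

Margins: r₁=8, r₂=4, c₁=5, c₂=7, n=12
p_obs = C(8,4)·C(4,1)/C(12,5); sum pmf over tables with pmf ≤ p_obs
p-value (two-sided) = 0.57576
At α=0.1: p ≥ α → fail to reject H₀

reject H₀: no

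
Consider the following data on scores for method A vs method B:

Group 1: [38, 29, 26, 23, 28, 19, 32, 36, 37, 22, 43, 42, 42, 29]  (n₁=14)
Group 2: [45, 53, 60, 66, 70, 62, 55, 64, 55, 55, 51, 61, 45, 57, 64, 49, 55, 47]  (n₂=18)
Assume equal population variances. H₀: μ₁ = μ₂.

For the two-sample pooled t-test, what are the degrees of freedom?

degrees of freedom = 30

df = n₁ + n₂ − 2 = 14 + 18 − 2 = 30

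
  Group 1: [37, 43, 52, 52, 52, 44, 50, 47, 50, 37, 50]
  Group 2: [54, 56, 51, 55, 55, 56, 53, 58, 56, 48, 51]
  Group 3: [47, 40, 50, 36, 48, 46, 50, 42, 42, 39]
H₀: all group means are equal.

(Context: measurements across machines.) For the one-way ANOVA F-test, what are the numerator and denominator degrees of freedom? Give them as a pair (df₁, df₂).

k = 3 groups, N = 32 total
df = (k−1, N−k) = (3−1, 32−3) = (2, 29)

degrees of freedom = [2, 29]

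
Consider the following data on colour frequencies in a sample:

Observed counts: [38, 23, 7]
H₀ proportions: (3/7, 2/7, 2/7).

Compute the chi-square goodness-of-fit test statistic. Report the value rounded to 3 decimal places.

n = 68; E_i = n·p_i = [29.14, 19.43, 19.43]
χ² = (38−29.14)²/29.14 + (23−19.43)²/19.43 + (7−19.43)²/19.43 = 11.2990
df = 2

test statistic = 11.299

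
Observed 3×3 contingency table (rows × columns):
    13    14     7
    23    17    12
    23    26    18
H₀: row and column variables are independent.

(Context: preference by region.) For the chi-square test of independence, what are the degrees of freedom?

df = (r−1)(c−1) = (3−1)·(3−1) = 4

degrees of freedom = 4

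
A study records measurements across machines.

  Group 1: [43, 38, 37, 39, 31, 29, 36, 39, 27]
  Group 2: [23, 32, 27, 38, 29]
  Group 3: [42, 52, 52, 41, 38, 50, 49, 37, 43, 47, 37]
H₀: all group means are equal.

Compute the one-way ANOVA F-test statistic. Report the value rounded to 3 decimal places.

Group means [35.44, 29.80, 44.36], grand mean 38.240
SSB = Σnᵢ(x̄ᵢ−x̄)² = 838.992; SSW = ΣΣ(x−x̄ᵢ)² = 695.568
MSB = 838.992/2 = 419.4962; MSW = 695.568/22 = 31.6167
F = MSB/MSW = 13.2682
df = (2, 22)

test statistic = 13.268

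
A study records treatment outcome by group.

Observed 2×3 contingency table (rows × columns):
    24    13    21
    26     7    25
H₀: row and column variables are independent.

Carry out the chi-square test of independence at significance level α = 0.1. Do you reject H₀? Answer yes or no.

Row totals [58, 58], col totals [50, 20, 46], n=116
χ² = (24−25.00)²/25.00 + (13−10.00)²/10.00 + (21−23.00)²/23.00 + (26−25.00)²/25.00 + (7−10.00)²/10.00 + (25−23.00)²/23.00 = 2.2278
df = 2
p-value (upper-tail) = 0.32827
At α=0.1: p ≥ α → fail to reject H₀

reject H₀: no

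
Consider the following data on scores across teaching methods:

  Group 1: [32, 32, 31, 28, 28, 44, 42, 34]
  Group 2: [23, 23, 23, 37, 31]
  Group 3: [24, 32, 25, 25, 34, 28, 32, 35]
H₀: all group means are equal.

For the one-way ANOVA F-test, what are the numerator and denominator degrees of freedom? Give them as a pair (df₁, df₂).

degrees of freedom = [2, 18]

k = 3 groups, N = 21 total
df = (k−1, N−k) = (3−1, 21−3) = (2, 18)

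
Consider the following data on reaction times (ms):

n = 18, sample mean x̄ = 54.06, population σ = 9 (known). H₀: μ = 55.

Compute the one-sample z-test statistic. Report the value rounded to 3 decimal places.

SE = σ/√n = 9/√18 = 2.1213
z = (x̄−μ₀)/SE = (54.06−55)/2.1213 = -0.4431

test statistic = -0.443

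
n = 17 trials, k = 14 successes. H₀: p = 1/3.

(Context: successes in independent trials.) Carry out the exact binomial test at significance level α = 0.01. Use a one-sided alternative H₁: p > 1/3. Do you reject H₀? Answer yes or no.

Exact binomial: n=17, k=14, p₀=1/3=0.3333
P(X≥14) from Σ C(n,i)·p₀^i·(1−p₀)^(n−i)
p-value (one-sided, H₁ greater) = 0.00005
At α=0.01: p < α → reject H₀

reject H₀: yes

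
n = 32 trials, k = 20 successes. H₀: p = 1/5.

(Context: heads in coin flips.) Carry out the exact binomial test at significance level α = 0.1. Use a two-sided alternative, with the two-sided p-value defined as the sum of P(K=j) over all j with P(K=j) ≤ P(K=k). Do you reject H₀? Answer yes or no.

reject H₀: yes

Exact binomial: n=32, k=20, p₀=1/5=0.2000
P(X=j) = C(n,j)·p₀^j·(1−p₀)^(n−j); p = Σ P(X=j) over j with P(X=j) ≤ P(X=20)
p-value (two-sided) = 0.00000
At α=0.1: p < α → reject H₀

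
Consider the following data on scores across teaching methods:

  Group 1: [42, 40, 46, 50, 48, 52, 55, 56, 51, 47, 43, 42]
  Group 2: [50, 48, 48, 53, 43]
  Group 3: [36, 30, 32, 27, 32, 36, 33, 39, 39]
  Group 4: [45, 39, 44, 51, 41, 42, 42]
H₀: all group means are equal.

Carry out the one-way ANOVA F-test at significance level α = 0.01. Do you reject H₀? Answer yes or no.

Group means [47.67, 48.40, 33.78, 43.43], grand mean 43.091
SSB = Σnᵢ(x̄ᵢ−x̄)² = 1173.591; SSW = ΣΣ(x−x̄ᵢ)² = 581.137
MSB = 1173.591/3 = 391.1969; MSW = 581.137/29 = 20.0392
F = MSB/MSW = 19.5216
df = (3, 29)
p-value (upper-tail) = 0.00000
At α=0.01: p < α → reject H₀

reject H₀: yes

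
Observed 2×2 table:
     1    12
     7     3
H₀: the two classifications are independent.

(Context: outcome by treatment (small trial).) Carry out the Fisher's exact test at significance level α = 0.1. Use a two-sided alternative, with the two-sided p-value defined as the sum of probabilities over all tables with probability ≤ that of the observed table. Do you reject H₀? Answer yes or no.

Margins: r₁=13, r₂=10, c₁=8, c₂=15, n=23
p_obs = C(13,1)·C(10,7)/C(23,8); sum pmf over tables with pmf ≤ p_obs
p-value (two-sided) = 0.00590
At α=0.1: p < α → reject H₀

reject H₀: yes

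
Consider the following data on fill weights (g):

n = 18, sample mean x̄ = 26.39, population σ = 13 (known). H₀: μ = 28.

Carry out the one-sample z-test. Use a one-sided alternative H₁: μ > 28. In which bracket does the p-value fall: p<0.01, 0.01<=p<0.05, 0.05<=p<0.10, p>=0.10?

SE = σ/√n = 13/√18 = 3.0641
z = (x̄−μ₀)/SE = (26.39−28)/3.0641 = -0.5254
p-value (one-sided, H₁ greater) = 0.70036
→ bracket: p>=0.10

p-value bracket: p>=0.10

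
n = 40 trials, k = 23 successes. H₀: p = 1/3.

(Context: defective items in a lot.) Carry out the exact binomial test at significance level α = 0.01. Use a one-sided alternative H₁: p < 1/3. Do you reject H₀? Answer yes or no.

Exact binomial: n=40, k=23, p₀=1/3=0.3333
P(X≤23) from Σ C(n,i)·p₀^i·(1−p₀)^(n−i)
p-value (one-sided, H₁ less) = 0.99951
At α=0.01: p ≥ α → fail to reject H₀

reject H₀: no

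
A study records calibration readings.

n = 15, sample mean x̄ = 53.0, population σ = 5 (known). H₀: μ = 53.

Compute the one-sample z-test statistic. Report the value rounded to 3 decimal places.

test statistic = 0.000

SE = σ/√n = 5/√15 = 1.2910
z = (x̄−μ₀)/SE = (53.0−53)/1.2910 = 0.0000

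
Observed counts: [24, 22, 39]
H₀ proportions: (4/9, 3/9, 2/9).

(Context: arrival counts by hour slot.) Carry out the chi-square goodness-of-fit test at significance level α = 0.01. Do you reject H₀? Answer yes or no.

n = 85; E_i = n·p_i = [37.78, 28.33, 18.89]
χ² = (24−37.78)²/37.78 + (22−28.33)²/28.33 + (39−18.89)²/18.89 = 27.8529
df = 2
p-value (upper-tail) = 0.00000
At α=0.01: p < α → reject H₀

reject H₀: yes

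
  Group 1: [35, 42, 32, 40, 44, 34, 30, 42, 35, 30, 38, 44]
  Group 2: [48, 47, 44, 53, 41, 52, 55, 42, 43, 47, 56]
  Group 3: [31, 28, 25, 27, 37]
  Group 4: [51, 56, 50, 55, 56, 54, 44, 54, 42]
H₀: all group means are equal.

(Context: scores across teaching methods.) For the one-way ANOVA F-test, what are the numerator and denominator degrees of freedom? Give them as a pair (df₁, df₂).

k = 4 groups, N = 37 total
df = (k−1, N−k) = (4−1, 37−4) = (3, 33)

degrees of freedom = [3, 33]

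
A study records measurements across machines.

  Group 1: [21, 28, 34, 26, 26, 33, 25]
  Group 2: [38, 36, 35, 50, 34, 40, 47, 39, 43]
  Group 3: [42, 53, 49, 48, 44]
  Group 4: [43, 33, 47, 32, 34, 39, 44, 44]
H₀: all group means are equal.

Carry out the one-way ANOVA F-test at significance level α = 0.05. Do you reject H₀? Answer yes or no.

reject H₀: yes

Group means [27.57, 40.22, 47.20, 39.50], grand mean 38.172
SSB = Σnᵢ(x̄ᵢ−x̄)² = 1246.068; SSW = ΣΣ(x−x̄ᵢ)² = 678.070
MSB = 1246.068/3 = 415.3560; MSW = 678.070/25 = 27.1228
F = MSB/MSW = 15.3139
df = (3, 25)
p-value (upper-tail) = 0.00001
At α=0.05: p < α → reject H₀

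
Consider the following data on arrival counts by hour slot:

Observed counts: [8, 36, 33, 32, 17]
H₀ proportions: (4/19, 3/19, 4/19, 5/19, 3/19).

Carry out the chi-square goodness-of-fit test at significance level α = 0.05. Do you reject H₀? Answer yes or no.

n = 126; E_i = n·p_i = [26.53, 19.89, 26.53, 33.16, 19.89]
χ² = (8−26.53)²/26.53 + (36−19.89)²/19.89 + (33−26.53)²/26.53 + (32−33.16)²/33.16 + (17−19.89)²/19.89 = 28.0181
df = 4
p-value (upper-tail) = 0.00001
At α=0.05: p < α → reject H₀

reject H₀: yes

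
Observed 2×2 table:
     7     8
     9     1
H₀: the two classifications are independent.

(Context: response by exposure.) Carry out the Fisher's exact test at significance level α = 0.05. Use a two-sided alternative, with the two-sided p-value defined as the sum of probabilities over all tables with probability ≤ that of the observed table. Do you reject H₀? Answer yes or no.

Margins: r₁=15, r₂=10, c₁=16, c₂=9, n=25
p_obs = C(15,7)·C(10,9)/C(25,16); sum pmf over tables with pmf ≤ p_obs
p-value (two-sided) = 0.04045
At α=0.05: p < α → reject H₀

reject H₀: yes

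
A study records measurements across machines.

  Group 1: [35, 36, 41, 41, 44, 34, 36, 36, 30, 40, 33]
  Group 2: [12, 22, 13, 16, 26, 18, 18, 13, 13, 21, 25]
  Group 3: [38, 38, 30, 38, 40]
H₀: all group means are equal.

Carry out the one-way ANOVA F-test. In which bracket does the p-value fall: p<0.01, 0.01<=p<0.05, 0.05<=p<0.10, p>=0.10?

p-value bracket: p<0.01

Group means [36.91, 17.91, 36.80], grand mean 29.148
SSB = Σnᵢ(x̄ᵢ−x̄)² = 2344.789; SSW = ΣΣ(x−x̄ᵢ)² = 484.618
MSB = 2344.789/2 = 1172.3946; MSW = 484.618/24 = 20.1924
F = MSB/MSW = 58.0611
df = (2, 24)
p-value (upper-tail) = 0.00000
→ bracket: p<0.01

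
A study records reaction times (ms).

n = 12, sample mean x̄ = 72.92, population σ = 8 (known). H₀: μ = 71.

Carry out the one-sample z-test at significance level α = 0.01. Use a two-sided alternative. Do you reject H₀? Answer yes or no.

reject H₀: no

SE = σ/√n = 8/√12 = 2.3094
z = (x̄−μ₀)/SE = (72.92−71)/2.3094 = 0.8314
p-value (two-sided) = 0.40576
At α=0.01: p ≥ α → fail to reject H₀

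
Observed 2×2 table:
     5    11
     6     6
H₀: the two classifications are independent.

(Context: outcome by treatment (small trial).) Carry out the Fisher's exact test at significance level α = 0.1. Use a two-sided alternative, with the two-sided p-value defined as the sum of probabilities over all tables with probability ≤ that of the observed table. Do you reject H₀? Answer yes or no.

Margins: r₁=16, r₂=12, c₁=11, c₂=17, n=28
p_obs = C(16,5)·C(12,6)/C(28,11); sum pmf over tables with pmf ≤ p_obs
p-value (two-sided) = 0.44095
At α=0.1: p ≥ α → fail to reject H₀

reject H₀: no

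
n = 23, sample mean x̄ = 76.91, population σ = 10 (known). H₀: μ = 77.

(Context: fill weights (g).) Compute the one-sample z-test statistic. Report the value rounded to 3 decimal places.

test statistic = -0.043

SE = σ/√n = 10/√23 = 2.0851
z = (x̄−μ₀)/SE = (76.91−77)/2.0851 = -0.0432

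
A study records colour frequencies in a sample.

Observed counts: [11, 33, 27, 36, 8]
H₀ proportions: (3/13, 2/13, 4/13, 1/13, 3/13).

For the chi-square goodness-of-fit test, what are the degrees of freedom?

degrees of freedom = 4

df = k − 1 = 5 − 1 = 4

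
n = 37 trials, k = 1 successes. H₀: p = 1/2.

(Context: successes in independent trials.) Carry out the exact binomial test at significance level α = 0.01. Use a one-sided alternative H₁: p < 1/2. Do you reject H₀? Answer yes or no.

reject H₀: yes

Exact binomial: n=37, k=1, p₀=1/2=0.5000
P(X≤1) from Σ C(n,i)·p₀^i·(1−p₀)^(n−i)
p-value (one-sided, H₁ less) = 0.00000
At α=0.01: p < α → reject H₀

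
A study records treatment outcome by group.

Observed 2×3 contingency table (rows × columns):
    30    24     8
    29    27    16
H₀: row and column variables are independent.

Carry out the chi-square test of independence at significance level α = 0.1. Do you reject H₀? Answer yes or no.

Row totals [62, 72], col totals [59, 51, 24], n=134
χ² = (30−27.30)²/27.30 + (24−23.60)²/23.60 + (8−11.10)²/11.10 + (29−31.70)²/31.70 + (27−27.40)²/27.40 + (16−12.90)²/12.90 = 2.1257
df = 2
p-value (upper-tail) = 0.34548
At α=0.1: p ≥ α → fail to reject H₀

reject H₀: no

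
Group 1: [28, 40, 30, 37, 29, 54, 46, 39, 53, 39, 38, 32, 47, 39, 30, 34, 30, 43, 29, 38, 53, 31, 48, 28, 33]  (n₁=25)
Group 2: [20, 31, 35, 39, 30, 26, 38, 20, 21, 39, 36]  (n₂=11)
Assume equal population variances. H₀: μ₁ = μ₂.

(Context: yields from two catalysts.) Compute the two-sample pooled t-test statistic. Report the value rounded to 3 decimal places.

test statistic = 2.538

x̄₁=37.920, s₁=8.326, n₁=25
x̄₂=30.455, s₂=7.634, n₂=11
s_p² = [24·8.326² + 10·7.634²]/34 = 66.0755
SE = √(s_p²·(1/25+1/11)) = 2.9411
t = (37.920−30.455)/2.9411 = 2.5383
df = 34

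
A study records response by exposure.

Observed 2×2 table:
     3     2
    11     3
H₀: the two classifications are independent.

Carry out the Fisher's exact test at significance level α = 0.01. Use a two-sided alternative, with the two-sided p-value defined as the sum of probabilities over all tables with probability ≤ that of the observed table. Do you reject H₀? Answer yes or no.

reject H₀: no

Margins: r₁=5, r₂=14, c₁=14, c₂=5, n=19
p_obs = C(5,3)·C(14,11)/C(19,14); sum pmf over tables with pmf ≤ p_obs
p-value (two-sided) = 0.56957
At α=0.01: p ≥ α → fail to reject H₀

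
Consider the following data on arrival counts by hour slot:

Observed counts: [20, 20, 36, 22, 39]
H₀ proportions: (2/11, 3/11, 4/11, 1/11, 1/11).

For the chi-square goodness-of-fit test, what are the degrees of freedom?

df = k − 1 = 5 − 1 = 4

degrees of freedom = 4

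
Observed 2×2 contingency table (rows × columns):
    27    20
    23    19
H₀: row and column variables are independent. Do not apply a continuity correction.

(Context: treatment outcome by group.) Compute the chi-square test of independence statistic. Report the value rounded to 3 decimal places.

test statistic = 0.065

Row totals [47, 42], col totals [50, 39], n=89
χ² = (27−26.40)²/26.40 + (20−20.60)²/20.60 + (23−23.60)²/23.60 + (19−18.40)²/18.40 = 0.0649
df = 1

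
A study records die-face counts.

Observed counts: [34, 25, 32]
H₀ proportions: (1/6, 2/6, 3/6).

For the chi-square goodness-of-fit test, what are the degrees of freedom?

degrees of freedom = 2

df = k − 1 = 3 − 1 = 2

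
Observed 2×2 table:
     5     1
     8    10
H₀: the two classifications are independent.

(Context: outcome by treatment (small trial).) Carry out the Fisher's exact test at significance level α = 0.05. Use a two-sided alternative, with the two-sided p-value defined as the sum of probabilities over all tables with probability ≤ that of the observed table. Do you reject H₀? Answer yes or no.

Margins: r₁=6, r₂=18, c₁=13, c₂=11, n=24
p_obs = C(6,5)·C(18,8)/C(24,13); sum pmf over tables with pmf ≤ p_obs
p-value (two-sided) = 0.16599
At α=0.05: p ≥ α → fail to reject H₀

reject H₀: no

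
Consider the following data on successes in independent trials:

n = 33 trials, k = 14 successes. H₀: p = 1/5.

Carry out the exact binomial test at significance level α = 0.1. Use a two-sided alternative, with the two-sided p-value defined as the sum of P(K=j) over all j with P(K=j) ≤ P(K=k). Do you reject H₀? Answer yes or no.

reject H₀: yes

Exact binomial: n=33, k=14, p₀=1/5=0.2000
P(X=j) = C(n,j)·p₀^j·(1−p₀)^(n−j); p = Σ P(X=j) over j with P(X=j) ≤ P(X=14)
p-value (two-sided) = 0.00341
At α=0.1: p < α → reject H₀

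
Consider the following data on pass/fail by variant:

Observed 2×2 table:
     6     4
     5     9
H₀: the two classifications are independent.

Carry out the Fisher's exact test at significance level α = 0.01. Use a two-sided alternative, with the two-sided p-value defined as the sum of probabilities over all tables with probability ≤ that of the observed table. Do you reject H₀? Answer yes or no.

reject H₀: no

Margins: r₁=10, r₂=14, c₁=11, c₂=13, n=24
p_obs = C(10,6)·C(14,5)/C(24,11); sum pmf over tables with pmf ≤ p_obs
p-value (two-sided) = 0.40810
At α=0.01: p ≥ α → fail to reject H₀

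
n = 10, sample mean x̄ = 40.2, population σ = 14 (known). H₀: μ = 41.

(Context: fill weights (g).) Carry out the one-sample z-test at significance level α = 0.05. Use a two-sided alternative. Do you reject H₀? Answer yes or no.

SE = σ/√n = 14/√10 = 4.4272
z = (x̄−μ₀)/SE = (40.2−41)/4.4272 = -0.1807
p-value (two-sided) = 0.85660
At α=0.05: p ≥ α → fail to reject H₀

reject H₀: no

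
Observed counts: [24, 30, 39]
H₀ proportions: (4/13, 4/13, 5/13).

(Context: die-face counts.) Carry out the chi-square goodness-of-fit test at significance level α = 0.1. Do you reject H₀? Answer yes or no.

n = 93; E_i = n·p_i = [28.62, 28.62, 35.77]
χ² = (24−28.62)²/28.62 + (30−28.62)²/28.62 + (39−35.77)²/35.77 = 1.1032
df = 2
p-value (upper-tail) = 0.57602
At α=0.1: p ≥ α → fail to reject H₀

reject H₀: no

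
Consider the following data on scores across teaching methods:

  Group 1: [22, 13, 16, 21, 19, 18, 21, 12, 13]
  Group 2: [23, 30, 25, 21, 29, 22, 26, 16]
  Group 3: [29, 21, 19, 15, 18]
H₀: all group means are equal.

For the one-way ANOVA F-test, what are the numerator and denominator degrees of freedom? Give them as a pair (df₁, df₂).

degrees of freedom = [2, 19]

k = 3 groups, N = 22 total
df = (k−1, N−k) = (3−1, 22−3) = (2, 19)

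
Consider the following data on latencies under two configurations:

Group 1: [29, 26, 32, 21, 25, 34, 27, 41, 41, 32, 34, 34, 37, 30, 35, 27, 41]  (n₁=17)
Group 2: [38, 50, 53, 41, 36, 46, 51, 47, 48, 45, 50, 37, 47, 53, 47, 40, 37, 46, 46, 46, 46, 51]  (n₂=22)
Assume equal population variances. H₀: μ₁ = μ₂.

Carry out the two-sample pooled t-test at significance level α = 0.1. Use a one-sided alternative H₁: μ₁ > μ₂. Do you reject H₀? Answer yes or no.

reject H₀: no

x̄₁=32.118, s₁=5.904, n₁=17
x̄₂=45.500, s₂=5.208, n₂=22
s_p² = [16·5.904² + 21·5.208²]/37 = 30.4666
SE = √(s_p²·(1/17+1/22)) = 1.7824
t = (32.118−45.500)/1.7824 = -7.5080
df = 37
p-value (one-sided, H₁ greater) = 1.00000
At α=0.1: p ≥ α → fail to reject H₀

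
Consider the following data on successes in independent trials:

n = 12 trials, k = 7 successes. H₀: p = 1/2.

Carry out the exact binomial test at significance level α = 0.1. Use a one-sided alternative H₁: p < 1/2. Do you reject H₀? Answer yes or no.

Exact binomial: n=12, k=7, p₀=1/2=0.5000
P(X≤7) from Σ C(n,i)·p₀^i·(1−p₀)^(n−i)
p-value (one-sided, H₁ less) = 0.80615
At α=0.1: p ≥ α → fail to reject H₀

reject H₀: no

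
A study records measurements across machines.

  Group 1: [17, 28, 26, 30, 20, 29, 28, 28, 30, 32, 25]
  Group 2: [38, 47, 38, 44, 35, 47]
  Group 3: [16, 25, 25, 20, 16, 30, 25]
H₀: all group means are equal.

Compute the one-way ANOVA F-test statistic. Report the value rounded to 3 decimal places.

Group means [26.64, 41.50, 22.43], grand mean 29.125
SSB = Σnᵢ(x̄ᵢ−x̄)² = 1300.865; SSW = ΣΣ(x−x̄ᵢ)² = 501.760
MSB = 1300.865/2 = 650.4326; MSW = 501.760/21 = 23.8933
F = MSB/MSW = 27.2224
df = (2, 21)

test statistic = 27.222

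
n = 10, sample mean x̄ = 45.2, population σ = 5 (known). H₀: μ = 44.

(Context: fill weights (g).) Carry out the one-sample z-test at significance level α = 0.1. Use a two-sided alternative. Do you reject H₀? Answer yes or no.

SE = σ/√n = 5/√10 = 1.5811
z = (x̄−μ₀)/SE = (45.2−44)/1.5811 = 0.7589
p-value (two-sided) = 0.44788
At α=0.1: p ≥ α → fail to reject H₀

reject H₀: no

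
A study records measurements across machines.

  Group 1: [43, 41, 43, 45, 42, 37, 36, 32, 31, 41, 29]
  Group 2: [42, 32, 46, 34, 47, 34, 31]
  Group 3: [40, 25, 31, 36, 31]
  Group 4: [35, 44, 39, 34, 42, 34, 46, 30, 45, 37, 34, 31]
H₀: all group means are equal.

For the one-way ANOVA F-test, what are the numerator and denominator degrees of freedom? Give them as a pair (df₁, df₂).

degrees of freedom = [3, 31]

k = 4 groups, N = 35 total
df = (k−1, N−k) = (4−1, 35−4) = (3, 31)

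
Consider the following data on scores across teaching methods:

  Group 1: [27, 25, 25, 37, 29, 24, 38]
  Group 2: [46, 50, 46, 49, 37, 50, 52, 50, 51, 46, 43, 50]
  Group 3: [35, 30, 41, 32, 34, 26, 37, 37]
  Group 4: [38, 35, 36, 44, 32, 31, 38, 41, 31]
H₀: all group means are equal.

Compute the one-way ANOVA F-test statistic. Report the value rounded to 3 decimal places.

test statistic = 26.301

Group means [29.29, 47.50, 34.00, 36.22], grand mean 38.139
SSB = Σnᵢ(x̄ᵢ−x̄)² = 1770.321; SSW = ΣΣ(x−x̄ᵢ)² = 717.984
MSB = 1770.321/3 = 590.1071; MSW = 717.984/32 = 22.4370
F = MSB/MSW = 26.3006
df = (3, 32)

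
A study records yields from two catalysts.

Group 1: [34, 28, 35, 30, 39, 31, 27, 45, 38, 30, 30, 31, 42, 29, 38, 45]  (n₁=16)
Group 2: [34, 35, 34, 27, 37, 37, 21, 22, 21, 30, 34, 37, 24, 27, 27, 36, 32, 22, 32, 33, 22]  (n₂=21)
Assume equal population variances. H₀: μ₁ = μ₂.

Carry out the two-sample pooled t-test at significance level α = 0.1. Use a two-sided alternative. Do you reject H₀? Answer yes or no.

reject H₀: yes

x̄₁=34.500, s₁=5.978, n₁=16
x̄₂=29.714, s₂=5.866, n₂=21
s_p² = [15·5.978² + 20·5.866²]/35 = 34.9796
SE = √(s_p²·(1/16+1/21)) = 1.9626
t = (34.500−29.714)/1.9626 = 2.4384
df = 35
p-value (two-sided) = 0.01997
At α=0.1: p < α → reject H₀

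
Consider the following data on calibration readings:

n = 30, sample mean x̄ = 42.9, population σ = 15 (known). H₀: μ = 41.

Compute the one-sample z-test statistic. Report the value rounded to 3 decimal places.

test statistic = 0.694

SE = σ/√n = 15/√30 = 2.7386
z = (x̄−μ₀)/SE = (42.9−41)/2.7386 = 0.6938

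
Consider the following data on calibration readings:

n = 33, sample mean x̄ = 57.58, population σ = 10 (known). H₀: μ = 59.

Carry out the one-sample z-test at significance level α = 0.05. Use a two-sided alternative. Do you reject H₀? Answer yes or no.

reject H₀: no

SE = σ/√n = 10/√33 = 1.7408
z = (x̄−μ₀)/SE = (57.58−59)/1.7408 = -0.8157
p-value (two-sided) = 0.41466
At α=0.05: p ≥ α → fail to reject H₀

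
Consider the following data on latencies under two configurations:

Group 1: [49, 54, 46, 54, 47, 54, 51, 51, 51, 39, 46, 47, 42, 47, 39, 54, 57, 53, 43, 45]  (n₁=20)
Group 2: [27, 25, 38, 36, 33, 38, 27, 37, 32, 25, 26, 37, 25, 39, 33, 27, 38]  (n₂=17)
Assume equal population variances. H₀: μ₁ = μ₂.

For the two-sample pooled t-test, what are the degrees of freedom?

df = n₁ + n₂ − 2 = 20 + 17 − 2 = 35

degrees of freedom = 35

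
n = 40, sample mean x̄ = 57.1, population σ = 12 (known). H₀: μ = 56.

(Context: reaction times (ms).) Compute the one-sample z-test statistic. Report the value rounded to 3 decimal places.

test statistic = 0.580

SE = σ/√n = 12/√40 = 1.8974
z = (x̄−μ₀)/SE = (57.1−56)/1.8974 = 0.5798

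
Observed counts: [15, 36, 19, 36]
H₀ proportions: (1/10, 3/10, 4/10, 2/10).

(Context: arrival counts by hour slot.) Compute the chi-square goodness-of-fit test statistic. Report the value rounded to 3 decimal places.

test statistic = 25.627

n = 106; E_i = n·p_i = [10.60, 31.80, 42.40, 21.20]
χ² = (15−10.60)²/10.60 + (36−31.80)²/31.80 + (19−42.40)²/42.40 + (36−21.20)²/21.20 = 25.6274
df = 3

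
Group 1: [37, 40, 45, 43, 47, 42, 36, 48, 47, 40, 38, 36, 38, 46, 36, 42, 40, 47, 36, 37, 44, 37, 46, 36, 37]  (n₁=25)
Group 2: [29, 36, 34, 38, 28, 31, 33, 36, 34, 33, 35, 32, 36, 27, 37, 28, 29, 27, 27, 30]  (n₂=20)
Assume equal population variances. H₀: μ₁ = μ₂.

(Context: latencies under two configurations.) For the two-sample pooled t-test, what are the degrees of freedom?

df = n₁ + n₂ − 2 = 25 + 20 − 2 = 43

degrees of freedom = 43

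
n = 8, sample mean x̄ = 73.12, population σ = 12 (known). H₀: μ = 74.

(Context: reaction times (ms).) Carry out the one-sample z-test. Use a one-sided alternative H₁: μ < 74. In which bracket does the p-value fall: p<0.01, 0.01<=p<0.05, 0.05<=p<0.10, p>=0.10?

p-value bracket: p>=0.10

SE = σ/√n = 12/√8 = 4.2426
z = (x̄−μ₀)/SE = (73.12−74)/4.2426 = -0.2074
p-value (one-sided, H₁ less) = 0.41784
→ bracket: p>=0.10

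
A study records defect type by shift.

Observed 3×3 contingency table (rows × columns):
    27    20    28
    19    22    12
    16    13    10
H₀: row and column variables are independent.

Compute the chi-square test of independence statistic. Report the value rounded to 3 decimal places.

test statistic = 4.841

Row totals [75, 53, 39], col totals [62, 55, 50], n=167
χ² = (27−27.84)²/27.84 + (20−24.70)²/24.70 + (28−22.46)²/22.46 + (19−19.68)²/19.68 + (22−17.46)²/17.46 + (12−15.87)²/15.87 + (16−14.48)²/14.48 + (13−12.84)²/12.84 + (10−11.68)²/11.68 = 4.8414
df = 4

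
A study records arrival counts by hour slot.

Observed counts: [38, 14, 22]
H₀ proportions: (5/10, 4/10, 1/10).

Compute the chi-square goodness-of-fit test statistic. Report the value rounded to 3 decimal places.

test statistic = 37.054

n = 74; E_i = n·p_i = [37.00, 29.60, 7.40]
χ² = (38−37.00)²/37.00 + (14−29.60)²/29.60 + (22−7.40)²/7.40 = 37.0541
df = 2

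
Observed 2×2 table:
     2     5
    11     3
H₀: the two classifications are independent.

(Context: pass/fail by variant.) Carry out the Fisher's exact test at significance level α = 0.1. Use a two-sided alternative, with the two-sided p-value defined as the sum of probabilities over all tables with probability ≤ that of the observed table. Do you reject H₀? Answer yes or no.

Margins: r₁=7, r₂=14, c₁=13, c₂=8, n=21
p_obs = C(7,2)·C(14,11)/C(21,13); sum pmf over tables with pmf ≤ p_obs
p-value (two-sided) = 0.05552
At α=0.1: p < α → reject H₀

reject H₀: yes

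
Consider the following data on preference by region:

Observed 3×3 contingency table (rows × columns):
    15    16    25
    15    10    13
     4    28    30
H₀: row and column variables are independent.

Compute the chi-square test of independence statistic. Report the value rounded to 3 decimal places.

test statistic = 17.234

Row totals [56, 38, 62], col totals [34, 54, 68], n=156
χ² = (15−12.21)²/12.21 + (16−19.38)²/19.38 + (25−24.41)²/24.41 + (15−8.28)²/8.28 + (10−13.15)²/13.15 + (13−16.56)²/16.56 + (4−13.51)²/13.51 + (28−21.46)²/21.46 + (30−27.03)²/27.03 = 17.2338
df = 4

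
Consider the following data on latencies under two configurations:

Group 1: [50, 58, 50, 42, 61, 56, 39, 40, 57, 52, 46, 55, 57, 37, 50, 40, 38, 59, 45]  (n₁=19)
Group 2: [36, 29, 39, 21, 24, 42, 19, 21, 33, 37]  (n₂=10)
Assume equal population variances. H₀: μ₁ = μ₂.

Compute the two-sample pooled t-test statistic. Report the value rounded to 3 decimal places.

test statistic = 5.958

x̄₁=49.053, s₁=7.996, n₁=19
x̄₂=30.100, s₂=8.425, n₂=10
s_p² = [18·7.996² + 9·8.425²]/27 = 66.2906
SE = √(s_p²·(1/19+1/10)) = 3.1809
t = (49.053−30.100)/3.1809 = 5.9583
df = 27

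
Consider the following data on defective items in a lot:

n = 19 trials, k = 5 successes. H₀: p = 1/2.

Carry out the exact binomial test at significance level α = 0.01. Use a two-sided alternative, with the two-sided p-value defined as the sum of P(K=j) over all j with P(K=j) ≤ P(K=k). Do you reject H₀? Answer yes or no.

Exact binomial: n=19, k=5, p₀=1/2=0.5000
P(X=j) = C(n,j)·p₀^j·(1−p₀)^(n−j); p = Σ P(X=j) over j with P(X=j) ≤ P(X=5)
p-value (two-sided) = 0.06357
At α=0.01: p ≥ α → fail to reject H₀

reject H₀: no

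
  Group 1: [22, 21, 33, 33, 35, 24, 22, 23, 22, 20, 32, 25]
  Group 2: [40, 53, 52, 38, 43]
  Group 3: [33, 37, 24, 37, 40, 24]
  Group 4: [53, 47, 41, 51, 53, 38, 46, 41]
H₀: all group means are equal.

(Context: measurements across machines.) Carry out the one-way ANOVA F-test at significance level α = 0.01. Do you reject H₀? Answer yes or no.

reject H₀: yes

Group means [26.00, 45.20, 32.50, 46.25], grand mean 35.581
SSB = Σnᵢ(x̄ᵢ−x̄)² = 2531.748; SSW = ΣΣ(x−x̄ᵢ)² = 1007.800
MSB = 2531.748/3 = 843.9161; MSW = 1007.800/27 = 37.3259
F = MSB/MSW = 22.6094
df = (3, 27)
p-value (upper-tail) = 0.00000
At α=0.01: p < α → reject H₀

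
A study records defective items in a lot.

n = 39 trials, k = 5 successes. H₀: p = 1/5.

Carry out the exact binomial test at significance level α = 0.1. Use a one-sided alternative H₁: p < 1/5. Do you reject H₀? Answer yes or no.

Exact binomial: n=39, k=5, p₀=1/5=0.2000
P(X≤5) from Σ C(n,i)·p₀^i·(1−p₀)^(n−i)
p-value (one-sided, H₁ less) = 0.18001
At α=0.1: p ≥ α → fail to reject H₀

reject H₀: no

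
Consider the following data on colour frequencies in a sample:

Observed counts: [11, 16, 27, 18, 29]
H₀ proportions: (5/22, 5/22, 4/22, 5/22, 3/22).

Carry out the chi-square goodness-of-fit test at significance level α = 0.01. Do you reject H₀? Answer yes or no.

reject H₀: yes

n = 101; E_i = n·p_i = [22.95, 22.95, 18.36, 22.95, 13.77]
χ² = (11−22.95)²/22.95 + (16−22.95)²/22.95 + (27−18.36)²/18.36 + (18−22.95)²/22.95 + (29−13.77)²/13.77 = 30.2993
df = 4
p-value (upper-tail) = 0.00000
At α=0.01: p < α → reject H₀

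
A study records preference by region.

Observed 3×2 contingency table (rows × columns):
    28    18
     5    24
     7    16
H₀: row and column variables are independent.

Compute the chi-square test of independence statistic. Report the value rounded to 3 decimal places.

Row totals [46, 29, 23], col totals [40, 58], n=98
χ² = (28−18.78)²/18.78 + (18−27.22)²/27.22 + (5−11.84)²/11.84 + (24−17.16)²/17.16 + (7−9.39)²/9.39 + (16−13.61)²/13.61 = 15.3558
df = 2

test statistic = 15.356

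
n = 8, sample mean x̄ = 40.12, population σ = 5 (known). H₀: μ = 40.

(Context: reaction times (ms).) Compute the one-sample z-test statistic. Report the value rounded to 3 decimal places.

SE = σ/√n = 5/√8 = 1.7678
z = (x̄−μ₀)/SE = (40.12−40)/1.7678 = 0.0679

test statistic = 0.068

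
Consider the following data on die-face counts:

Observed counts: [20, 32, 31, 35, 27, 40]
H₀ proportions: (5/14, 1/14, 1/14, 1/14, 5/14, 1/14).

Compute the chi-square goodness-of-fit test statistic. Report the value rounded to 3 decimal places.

test statistic = 196.088

n = 185; E_i = n·p_i = [66.07, 13.21, 13.21, 13.21, 66.07, 13.21]
χ² = (20−66.07)²/66.07 + (32−13.21)²/13.21 + (31−13.21)²/13.21 + (35−13.21)²/13.21 + (27−66.07)²/66.07 + (40−13.21)²/13.21 = 196.0876
df = 5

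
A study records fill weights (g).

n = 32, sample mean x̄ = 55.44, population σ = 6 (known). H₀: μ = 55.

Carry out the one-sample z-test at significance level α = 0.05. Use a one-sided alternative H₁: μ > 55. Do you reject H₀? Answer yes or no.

SE = σ/√n = 6/√32 = 1.0607
z = (x̄−μ₀)/SE = (55.44−55)/1.0607 = 0.4148
p-value (one-sided, H₁ greater) = 0.33913
At α=0.05: p ≥ α → fail to reject H₀

reject H₀: no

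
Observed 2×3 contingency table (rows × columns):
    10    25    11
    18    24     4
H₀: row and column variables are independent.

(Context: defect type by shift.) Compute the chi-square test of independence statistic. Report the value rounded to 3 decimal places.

test statistic = 5.573

Row totals [46, 46], col totals [28, 49, 15], n=92
χ² = (10−14.00)²/14.00 + (25−24.50)²/24.50 + (11−7.50)²/7.50 + (18−14.00)²/14.00 + (24−24.50)²/24.50 + (4−7.50)²/7.50 = 5.5728
df = 2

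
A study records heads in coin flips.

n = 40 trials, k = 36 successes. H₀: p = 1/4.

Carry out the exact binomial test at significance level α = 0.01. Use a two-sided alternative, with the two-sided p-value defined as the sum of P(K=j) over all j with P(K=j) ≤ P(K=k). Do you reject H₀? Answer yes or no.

reject H₀: yes

Exact binomial: n=40, k=36, p₀=1/4=0.2500
P(X=j) = C(n,j)·p₀^j·(1−p₀)^(n−j); p = Σ P(X=j) over j with P(X=j) ≤ P(X=36)
p-value (two-sided) = 0.00000
At α=0.01: p < α → reject H₀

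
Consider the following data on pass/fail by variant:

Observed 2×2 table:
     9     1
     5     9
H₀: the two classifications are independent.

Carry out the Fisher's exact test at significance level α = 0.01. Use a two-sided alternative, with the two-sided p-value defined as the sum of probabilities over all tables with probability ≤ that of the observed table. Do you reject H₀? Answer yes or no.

Margins: r₁=10, r₂=14, c₁=14, c₂=10, n=24
p_obs = C(10,9)·C(14,5)/C(24,14); sum pmf over tables with pmf ≤ p_obs
p-value (two-sided) = 0.01288
At α=0.01: p ≥ α → fail to reject H₀

reject H₀: no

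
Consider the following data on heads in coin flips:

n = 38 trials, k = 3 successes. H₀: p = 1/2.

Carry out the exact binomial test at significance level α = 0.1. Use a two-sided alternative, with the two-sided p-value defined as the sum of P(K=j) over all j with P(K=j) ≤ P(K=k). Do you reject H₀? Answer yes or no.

Exact binomial: n=38, k=3, p₀=1/2=0.5000
P(X=j) = C(n,j)·p₀^j·(1−p₀)^(n−j); p = Σ P(X=j) over j with P(X=j) ≤ P(X=3)
p-value (two-sided) = 0.00000
At α=0.1: p < α → reject H₀

reject H₀: yes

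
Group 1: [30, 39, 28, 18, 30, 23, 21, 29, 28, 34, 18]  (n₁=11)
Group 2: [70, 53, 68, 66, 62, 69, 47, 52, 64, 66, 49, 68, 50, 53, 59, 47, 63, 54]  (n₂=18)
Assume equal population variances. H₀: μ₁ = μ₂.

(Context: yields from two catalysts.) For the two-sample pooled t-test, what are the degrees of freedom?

degrees of freedom = 27

df = n₁ + n₂ − 2 = 11 + 18 − 2 = 27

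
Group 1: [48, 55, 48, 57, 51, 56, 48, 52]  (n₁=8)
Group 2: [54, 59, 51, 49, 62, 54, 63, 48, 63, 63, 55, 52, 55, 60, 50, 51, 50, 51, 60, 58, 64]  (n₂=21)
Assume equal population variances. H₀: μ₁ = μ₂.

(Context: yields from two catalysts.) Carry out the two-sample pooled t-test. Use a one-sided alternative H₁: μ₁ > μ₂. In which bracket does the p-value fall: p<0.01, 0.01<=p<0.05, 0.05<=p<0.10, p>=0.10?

p-value bracket: p>=0.10

x̄₁=51.875, s₁=3.758, n₁=8
x̄₂=55.810, s₂=5.372, n₂=21
s_p² = [7·3.758² + 20·5.372²]/27 = 25.0412
SE = √(s_p²·(1/8+1/21)) = 2.0791
t = (51.875−55.810)/2.0791 = -1.8924
df = 27
p-value (one-sided, H₁ greater) = 0.96540
→ bracket: p>=0.10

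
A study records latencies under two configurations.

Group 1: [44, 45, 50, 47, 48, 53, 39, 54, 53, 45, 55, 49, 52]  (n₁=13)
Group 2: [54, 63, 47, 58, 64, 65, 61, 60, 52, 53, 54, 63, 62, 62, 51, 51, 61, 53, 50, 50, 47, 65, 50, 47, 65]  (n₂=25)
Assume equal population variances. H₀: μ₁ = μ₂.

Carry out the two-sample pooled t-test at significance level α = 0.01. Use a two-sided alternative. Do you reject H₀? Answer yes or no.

x̄₁=48.769, s₁=4.693, n₁=13
x̄₂=56.320, s₂=6.414, n₂=25
s_p² = [12·4.693² + 24·6.414²]/36 = 34.7708
SE = √(s_p²·(1/13+1/25)) = 2.0163
t = (48.769−56.320)/2.0163 = -3.7448
df = 36
p-value (two-sided) = 0.00063
At α=0.01: p < α → reject H₀

reject H₀: yes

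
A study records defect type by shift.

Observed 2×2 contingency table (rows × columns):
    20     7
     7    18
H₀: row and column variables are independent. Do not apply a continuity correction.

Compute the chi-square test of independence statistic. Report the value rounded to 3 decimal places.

Row totals [27, 25], col totals [27, 25], n=52
χ² = (20−14.02)²/14.02 + (7−12.98)²/12.98 + (7−12.98)²/12.98 + (18−12.02)²/12.02 = 11.0387
df = 1

test statistic = 11.039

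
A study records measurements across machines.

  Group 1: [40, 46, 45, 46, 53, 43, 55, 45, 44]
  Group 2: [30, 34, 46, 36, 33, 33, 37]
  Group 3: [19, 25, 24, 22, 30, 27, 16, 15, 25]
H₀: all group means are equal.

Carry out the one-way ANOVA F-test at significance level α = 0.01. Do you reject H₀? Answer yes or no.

Group means [46.33, 35.57, 22.56], grand mean 34.760
SSB = Σnᵢ(x̄ᵢ−x̄)² = 2550.623; SSW = ΣΣ(x−x̄ᵢ)² = 539.937
MSB = 2550.623/2 = 1275.3117; MSW = 539.937/22 = 24.5426
F = MSB/MSW = 51.9633
df = (2, 22)
p-value (upper-tail) = 0.00000
At α=0.01: p < α → reject H₀

reject H₀: yes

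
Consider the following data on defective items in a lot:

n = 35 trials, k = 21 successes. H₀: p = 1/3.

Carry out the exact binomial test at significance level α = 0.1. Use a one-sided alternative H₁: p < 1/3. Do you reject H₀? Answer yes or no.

Exact binomial: n=35, k=21, p₀=1/3=0.3333
P(X≤21) from Σ C(n,i)·p₀^i·(1−p₀)^(n−i)
p-value (one-sided, H₁ less) = 0.99967
At α=0.1: p ≥ α → fail to reject H₀

reject H₀: no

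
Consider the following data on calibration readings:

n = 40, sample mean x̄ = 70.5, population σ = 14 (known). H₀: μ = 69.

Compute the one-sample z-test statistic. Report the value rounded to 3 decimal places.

test statistic = 0.678

SE = σ/√n = 14/√40 = 2.2136
z = (x̄−μ₀)/SE = (70.5−69)/2.2136 = 0.6776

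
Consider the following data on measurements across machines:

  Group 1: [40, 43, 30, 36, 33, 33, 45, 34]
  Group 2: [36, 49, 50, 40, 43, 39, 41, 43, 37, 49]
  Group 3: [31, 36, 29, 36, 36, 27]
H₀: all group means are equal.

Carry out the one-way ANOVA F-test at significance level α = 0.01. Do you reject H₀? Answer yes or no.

reject H₀: yes

Group means [36.75, 42.70, 32.50], grand mean 38.167
SSB = Σnᵢ(x̄ᵢ−x̄)² = 414.233; SSW = ΣΣ(x−x̄ᵢ)² = 515.100
MSB = 414.233/2 = 207.1167; MSW = 515.100/21 = 24.5286
F = MSB/MSW = 8.4439
df = (2, 21)
p-value (upper-tail) = 0.00204
At α=0.01: p < α → reject H₀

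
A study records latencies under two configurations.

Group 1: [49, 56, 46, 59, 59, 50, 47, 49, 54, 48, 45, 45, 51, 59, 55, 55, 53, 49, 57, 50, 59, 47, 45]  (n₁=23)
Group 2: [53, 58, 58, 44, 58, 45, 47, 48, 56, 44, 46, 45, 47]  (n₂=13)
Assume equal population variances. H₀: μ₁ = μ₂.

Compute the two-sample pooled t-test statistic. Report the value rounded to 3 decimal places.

test statistic = 0.925

x̄₁=51.609, s₁=4.961, n₁=23
x̄₂=49.923, s₂=5.751, n₂=13
s_p² = [22·4.961² + 12·5.751²]/34 = 27.6000
SE = √(s_p²·(1/23+1/13)) = 1.8229
t = (51.609−49.923)/1.8229 = 0.9247
df = 34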